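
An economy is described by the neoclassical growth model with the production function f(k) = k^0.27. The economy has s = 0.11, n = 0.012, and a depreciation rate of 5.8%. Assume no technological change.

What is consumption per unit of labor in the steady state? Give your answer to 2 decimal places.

c* ≈ 1.05

Steady state requires s·f(k) = (n + δ)·k, i.e. s·k^α = (n + δ)·k.
Dividing both sides by k: k^(1−α) = s / (n + δ).
k^0.73 = 0.11 / (0.012 + 0.058) = 0.11 / 0.070 = 1.5714
k* = 1.5714^(1/0.73) ≈ 1.8573
y* = (k*)^α = 1.8573^0.27 ≈ 1.1819
c* = (1 − s)·y* = (1 − 0.11) × 1.1819 ≈ 1.0519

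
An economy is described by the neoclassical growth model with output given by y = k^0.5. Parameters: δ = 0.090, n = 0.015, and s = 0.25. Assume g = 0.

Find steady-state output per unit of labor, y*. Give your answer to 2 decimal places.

y* = 2.38

Steady state requires s·f(k) = (n + δ)·k, i.e. s·k^α = (n + δ)·k.
Rearranging, k^(1−α) = s / (n + δ).
k^0.5 = 0.25 / (0.015 + 0.090) = 0.25 / 0.105 = 2.3810
k* = 2.3810^(1/0.5) ≈ 5.6692
y* = (k*)^α = 5.6692^0.5 ≈ 2.3810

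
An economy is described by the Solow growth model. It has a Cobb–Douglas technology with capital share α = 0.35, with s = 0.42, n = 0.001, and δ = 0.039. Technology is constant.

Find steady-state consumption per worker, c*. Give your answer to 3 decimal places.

At the steady state, Δk = 0, so s·k^α = (n + δ)·k.
Dividing both sides by k: k^(1−α) = s / (n + δ).
k^0.65 = 0.42 / (0.001 + 0.039) = 0.42 / 0.040 = 10.5000
k* = 10.5000^(1/0.65) ≈ 37.2444
y* = (k*)^α = 37.2444^0.35 ≈ 3.5471
c* = (1 − s)·y* = (1 − 0.42) × 3.5471 ≈ 2.0573

c* = 2.057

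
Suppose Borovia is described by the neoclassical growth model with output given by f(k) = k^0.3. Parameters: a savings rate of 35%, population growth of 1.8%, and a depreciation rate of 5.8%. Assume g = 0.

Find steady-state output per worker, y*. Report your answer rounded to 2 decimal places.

At the steady state, Δk = 0, so s·k^α = (n + δ)·k.
Rearranging, k^(1−α) = s / (n + δ).
k^0.7 = 0.35 / (0.018 + 0.058) = 0.35 / 0.076 = 4.6053
k* = 4.6053^(1/0.7) ≈ 8.8616
y* = (k*)^α = 8.8616^0.3 ≈ 1.9242

y* = 1.92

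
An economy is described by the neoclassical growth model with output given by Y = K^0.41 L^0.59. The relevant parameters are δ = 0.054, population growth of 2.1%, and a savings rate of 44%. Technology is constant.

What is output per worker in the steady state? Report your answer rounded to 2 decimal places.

In steady state, investment equals break-even investment: s·k^α = (n + δ)·k.
Dividing both sides by k: k^(1−α) = s / (n + δ).
k^0.59 = 0.44 / (0.021 + 0.054) = 0.44 / 0.075 = 5.8667
k* = 5.8667^(1/0.59) ≈ 20.0615
y* = (k*)^α = 20.0615^0.41 ≈ 3.4196

y* ≈ 3.42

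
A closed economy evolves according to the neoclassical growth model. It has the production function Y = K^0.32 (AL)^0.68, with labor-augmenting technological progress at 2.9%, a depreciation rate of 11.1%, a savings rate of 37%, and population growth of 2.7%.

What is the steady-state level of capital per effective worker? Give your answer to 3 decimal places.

k* ≈ 3.222

In steady state, investment equals break-even investment: s·k^α = (n + g + δ)·k.
Dividing both sides by k: k^(1−α) = s / (n + g + δ).
k^0.68 = 0.37 / (0.027 + 0.029 + 0.111) = 0.37 / 0.167 = 2.2156
k* = 2.2156^(1/0.68) ≈ 3.2216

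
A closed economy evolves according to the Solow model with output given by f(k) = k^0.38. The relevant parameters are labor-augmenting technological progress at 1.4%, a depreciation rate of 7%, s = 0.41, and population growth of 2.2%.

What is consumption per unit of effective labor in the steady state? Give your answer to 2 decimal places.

Steady state requires s·f(k) = (n + g + δ)·k, i.e. s·k^α = (n + g + δ)·k.
Rearranging, k^(1−α) = s / (n + g + δ).
k^0.62 = 0.41 / (0.022 + 0.014 + 0.070) = 0.41 / 0.106 = 3.8679
k* = 3.8679^(1/0.62) ≈ 8.8622
y* = (k*)^α = 8.8622^0.38 ≈ 2.2912
c* = (1 − s)·y* = (1 − 0.41) × 2.2912 ≈ 1.3518

c* ≈ 1.35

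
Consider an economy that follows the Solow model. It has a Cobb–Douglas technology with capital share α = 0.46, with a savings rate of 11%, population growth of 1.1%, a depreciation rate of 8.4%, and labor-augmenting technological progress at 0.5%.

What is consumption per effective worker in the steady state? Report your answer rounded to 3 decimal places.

c* = 0.965

At the steady state, Δk = 0, so s·k^α = (n + g + δ)·k.
Dividing both sides by k: k^(1−α) = s / (n + g + δ).
k^0.54 = 0.11 / (0.011 + 0.005 + 0.084) = 0.11 / 0.100 = 1.1000
k* = 1.1000^(1/0.54) ≈ 1.1930
y* = (k*)^α = 1.1930^0.46 ≈ 1.0846
c* = (1 − s)·y* = (1 − 0.11) × 1.0846 ≈ 0.9653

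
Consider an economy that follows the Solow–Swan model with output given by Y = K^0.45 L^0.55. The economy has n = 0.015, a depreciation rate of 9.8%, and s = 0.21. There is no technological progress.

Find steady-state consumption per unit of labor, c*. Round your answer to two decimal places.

c* = 1.31

At the steady state, Δk = 0, so s·k^α = (n + δ)·k.
Dividing both sides by k: k^(1−α) = s / (n + δ).
k^0.55 = 0.21 / (0.015 + 0.098) = 0.21 / 0.113 = 1.8584
k* = 1.8584^(1/0.55) ≈ 3.0856
y* = (k*)^α = 3.0856^0.45 ≈ 1.6604
c* = (1 − s)·y* = (1 − 0.21) × 1.6604 ≈ 1.3117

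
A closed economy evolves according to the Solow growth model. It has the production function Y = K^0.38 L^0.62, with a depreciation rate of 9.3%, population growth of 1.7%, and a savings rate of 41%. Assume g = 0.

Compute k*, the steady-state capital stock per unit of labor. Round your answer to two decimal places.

k* = 8.35

At the steady state, Δk = 0, so s·k^α = (n + δ)·k.
Dividing both sides by k: k^(1−α) = s / (n + δ).
k^0.62 = 0.41 / (0.017 + 0.093) = 0.41 / 0.110 = 3.7273
k* = 3.7273^(1/0.62) ≈ 8.3484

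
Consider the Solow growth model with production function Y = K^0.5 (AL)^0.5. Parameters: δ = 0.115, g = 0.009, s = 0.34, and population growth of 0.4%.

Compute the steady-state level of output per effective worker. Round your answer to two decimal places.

y* = 2.66

In steady state, investment equals break-even investment: s·k^α = (n + g + δ)·k.
Rearranging, k^(1−α) = s / (n + g + δ).
k^0.5 = 0.34 / (0.004 + 0.009 + 0.115) = 0.34 / 0.128 = 2.6563
k* = 2.6563^(1/0.5) ≈ 7.0559
y* = (k*)^α = 7.0559^0.5 ≈ 2.6563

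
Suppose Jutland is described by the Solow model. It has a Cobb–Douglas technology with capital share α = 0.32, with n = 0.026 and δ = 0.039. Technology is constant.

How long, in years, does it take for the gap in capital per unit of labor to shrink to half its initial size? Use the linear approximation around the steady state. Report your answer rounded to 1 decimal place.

Near the steady state the convergence rate is λ = (1 − α)(n + δ).
λ = (1 − 0.32) × 0.065 = 0.68 × 0.065 = 0.0442
Half-life = ln 2 / λ = 0.6931 / 0.0442 ≈ 15.68 years

t_½ ≈ 15.7 years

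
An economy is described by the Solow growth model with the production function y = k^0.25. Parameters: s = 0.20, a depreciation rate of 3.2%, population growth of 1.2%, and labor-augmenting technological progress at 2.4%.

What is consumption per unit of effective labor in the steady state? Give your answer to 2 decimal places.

In steady state, investment equals break-even investment: s·k^α = (n + g + δ)·k.
Dividing both sides by k: k^(1−α) = s / (n + g + δ).
k^0.75 = 0.20 / (0.012 + 0.024 + 0.032) = 0.20 / 0.068 = 2.9412
k* = 2.9412^(1/0.75) ≈ 4.2140
y* = (k*)^α = 4.2140^0.25 ≈ 1.4328
c* = (1 − s)·y* = (1 − 0.20) × 1.4328 ≈ 1.1462

c* ≈ 1.15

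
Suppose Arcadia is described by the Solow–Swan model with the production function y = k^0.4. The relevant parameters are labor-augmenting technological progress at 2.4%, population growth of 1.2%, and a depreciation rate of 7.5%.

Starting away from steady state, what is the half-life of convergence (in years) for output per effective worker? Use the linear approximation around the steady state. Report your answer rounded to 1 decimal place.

t_½ ≈ 10.4 years

Near the steady state the convergence rate is λ = (1 − α)(n + g + δ).
λ = (1 − 0.4) × 0.111 = 0.6 × 0.111 = 0.0666
Half-life = ln 2 / λ = 0.6931 / 0.0666 ≈ 10.41 years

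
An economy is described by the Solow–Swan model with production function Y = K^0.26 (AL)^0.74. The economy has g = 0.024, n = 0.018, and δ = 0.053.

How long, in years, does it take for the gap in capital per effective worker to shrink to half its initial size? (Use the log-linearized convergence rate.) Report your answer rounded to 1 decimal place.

Near the steady state the convergence rate is λ = (1 − α)(n + g + δ).
λ = (1 − 0.26) × 0.095 = 0.74 × 0.095 = 0.0703
Half-life = ln 2 / λ = 0.6931 / 0.0703 ≈ 9.86 years

about 9.9 years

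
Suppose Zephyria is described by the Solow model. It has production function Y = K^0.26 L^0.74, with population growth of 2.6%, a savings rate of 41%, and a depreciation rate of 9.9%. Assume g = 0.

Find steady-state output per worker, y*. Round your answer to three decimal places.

In steady state, investment equals break-even investment: s·k^α = (n + δ)·k.
Dividing both sides by k: k^(1−α) = s / (n + δ).
k^0.74 = 0.41 / (0.026 + 0.099) = 0.41 / 0.125 = 3.2800
k* = 3.2800^(1/0.74) ≈ 4.9788
y* = (k*)^α = 4.9788^0.26 ≈ 1.5179

y* = 1.518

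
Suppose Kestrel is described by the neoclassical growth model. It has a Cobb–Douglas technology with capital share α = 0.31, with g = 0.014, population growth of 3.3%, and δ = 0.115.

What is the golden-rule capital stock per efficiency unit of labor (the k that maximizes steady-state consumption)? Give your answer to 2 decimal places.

The golden rule sets f'(k) = n + g + δ, i.e. α·k^(α−1) = n + g + δ.
So k^(1−α) = α / (n + g + δ) = 0.31 / 0.162 = 1.9136.
k_gold = 1.9136^(1/0.69) ≈ 2.5614

k_gold ≈ 2.56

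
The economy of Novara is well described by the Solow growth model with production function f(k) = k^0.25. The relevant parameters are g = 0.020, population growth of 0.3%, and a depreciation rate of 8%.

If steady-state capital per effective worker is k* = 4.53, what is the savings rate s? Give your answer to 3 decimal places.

Steady state requires s·f(k) = (n + g + δ)·k, i.e. s·k^α = (n + g + δ)·k.
So s / (n + g + δ) = (k*)^(1−α) = 4.53^0.75 = 3.1051.
Therefore s = 3.1051 × (n + g + δ) = 3.1051 × 0.103 = 0.3198.

s ≈ 0.320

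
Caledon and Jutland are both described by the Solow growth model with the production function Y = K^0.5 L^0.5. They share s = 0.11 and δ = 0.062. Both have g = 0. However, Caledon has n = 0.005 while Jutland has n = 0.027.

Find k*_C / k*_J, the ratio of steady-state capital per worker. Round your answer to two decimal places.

Steady-state k* = [s/(n + δ)]^(1/(1−α)), so the ratio is [ (s_C/(n + δ)_C) / (s_J/(n + δ)_J) ]^2.
s_C/(n + δ)_C = 0.11/0.067 = 1.6418; s_J/(n + δ)_J = 0.11/0.089 = 1.2360.
Ratio = (1.6418/1.2360)^2 = 1.3283^2 ≈ 1.7644

ratio ≈ 1.76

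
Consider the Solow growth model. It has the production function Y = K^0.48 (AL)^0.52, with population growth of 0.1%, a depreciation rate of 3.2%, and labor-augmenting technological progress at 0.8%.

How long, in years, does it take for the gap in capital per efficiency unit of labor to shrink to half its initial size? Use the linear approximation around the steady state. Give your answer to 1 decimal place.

Near the steady state the convergence rate is λ = (1 − α)(n + g + δ).
λ = (1 − 0.48) × 0.041 = 0.52 × 0.041 = 0.02132
Half-life = ln 2 / λ = 0.6931 / 0.02132 ≈ 32.51 years

about 32.5 years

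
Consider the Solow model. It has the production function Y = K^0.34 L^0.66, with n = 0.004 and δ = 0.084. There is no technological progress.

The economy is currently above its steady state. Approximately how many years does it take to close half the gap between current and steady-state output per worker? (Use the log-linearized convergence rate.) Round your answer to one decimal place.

t_½ ≈ 11.9 years

Near the steady state the convergence rate is λ = (1 − α)(n + δ).
λ = (1 − 0.34) × 0.088 = 0.66 × 0.088 = 0.05808
Half-life = ln 2 / λ = 0.6931 / 0.05808 ≈ 11.93 years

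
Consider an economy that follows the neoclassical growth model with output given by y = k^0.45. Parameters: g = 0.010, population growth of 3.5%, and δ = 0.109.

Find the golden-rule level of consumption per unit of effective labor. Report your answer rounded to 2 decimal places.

At the golden rule, f'(k) = n + g + δ, so α·k^(α−1) = n + g + δ and k_gold = (α/(n + g + δ))^(1/(1−α)).
k_gold = (0.45/0.154)^(1/0.55) = 2.9221^1.8182 ≈ 7.0263
c_gold = f(k_gold) − (n + g + δ)·k_gold = 2.4045 − 0.154×7.0263 ≈ 1.3224

c_gold ≈ 1.32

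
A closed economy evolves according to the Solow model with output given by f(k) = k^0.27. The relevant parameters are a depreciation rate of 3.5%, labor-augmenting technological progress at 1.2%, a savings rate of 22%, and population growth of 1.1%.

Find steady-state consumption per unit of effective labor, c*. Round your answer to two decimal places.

c* = 1.28

In steady state, investment equals break-even investment: s·k^α = (n + g + δ)·k.
Rearranging, k^(1−α) = s / (n + g + δ).
k^0.73 = 0.22 / (0.011 + 0.012 + 0.035) = 0.22 / 0.058 = 3.7931
k* = 3.7931^(1/0.73) ≈ 6.2107
y* = (k*)^α = 6.2107^0.27 ≈ 1.6374
c* = (1 − s)·y* = (1 − 0.22) × 1.6374 ≈ 1.2772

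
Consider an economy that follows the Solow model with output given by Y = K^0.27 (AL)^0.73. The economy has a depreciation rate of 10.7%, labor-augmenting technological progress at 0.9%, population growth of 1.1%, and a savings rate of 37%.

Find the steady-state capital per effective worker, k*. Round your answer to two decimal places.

Steady state requires s·f(k) = (n + g + δ)·k, i.e. s·k^α = (n + g + δ)·k.
Rearranging, k^(1−α) = s / (n + g + δ).
k^0.73 = 0.37 / (0.011 + 0.009 + 0.107) = 0.37 / 0.127 = 2.9134
k* = 2.9134^(1/0.73) ≈ 4.3268

k* = 4.33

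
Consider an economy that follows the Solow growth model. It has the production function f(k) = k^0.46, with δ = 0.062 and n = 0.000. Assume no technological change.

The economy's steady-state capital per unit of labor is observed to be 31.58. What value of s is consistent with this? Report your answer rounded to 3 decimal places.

s ≈ 0.400

Steady state requires s·f(k) = (n + δ)·k, i.e. s·k^α = (n + δ)·k.
So s / (n + δ) = (k*)^(1−α) = 31.58^0.54 = 6.4518.
Therefore s = 6.4518 × (n + δ) = 6.4518 × 0.062 = 0.4000.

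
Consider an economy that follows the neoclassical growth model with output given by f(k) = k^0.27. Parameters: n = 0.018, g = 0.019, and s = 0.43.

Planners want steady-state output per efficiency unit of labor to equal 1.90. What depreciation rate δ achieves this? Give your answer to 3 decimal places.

δ ≈ 0.039

In steady state, investment equals break-even investment: s·k^α = (n + g + δ)·k.
Since y* = [s/(n + g + δ)]^(α/(1−α)), we have s/(n + g + δ) = (y*)^((1−α)/α) = 1.90^2.7037 = 5.6711.
Therefore n + g + δ = s / 5.6711 = 0.43 / 5.6711 = 0.0758, so δ = 0.0758 − 0.037 = 0.0388.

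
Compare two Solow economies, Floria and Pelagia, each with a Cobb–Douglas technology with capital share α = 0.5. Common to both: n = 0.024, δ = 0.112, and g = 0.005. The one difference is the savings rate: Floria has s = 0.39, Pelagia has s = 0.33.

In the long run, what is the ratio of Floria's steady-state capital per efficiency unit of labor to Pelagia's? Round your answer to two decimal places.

ratio ≈ 1.40

Steady-state k* = [s/(n + g + δ)]^(1/(1−α)), so the ratio is [ (s_F/(n + g + δ)_F) / (s_P/(n + g + δ)_P) ]^2.
s_F/(n + g + δ)_F = 0.39/0.141 = 2.7660; s_P/(n + g + δ)_P = 0.33/0.141 = 2.3404.
Ratio = (2.7660/2.3404)^2 = 1.1818^2 ≈ 1.3967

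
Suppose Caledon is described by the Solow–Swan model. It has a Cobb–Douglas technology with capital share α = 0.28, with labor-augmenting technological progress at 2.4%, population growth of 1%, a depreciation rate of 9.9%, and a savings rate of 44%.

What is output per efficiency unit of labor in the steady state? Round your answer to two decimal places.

y* ≈ 1.59

At the steady state, Δk = 0, so s·k^α = (n + g + δ)·k.
Dividing both sides by k: k^(1−α) = s / (n + g + δ).
k^0.72 = 0.44 / (0.010 + 0.024 + 0.099) = 0.44 / 0.133 = 3.3083
k* = 3.3083^(1/0.72) ≈ 5.2683
y* = (k*)^α = 5.2683^0.28 ≈ 1.5925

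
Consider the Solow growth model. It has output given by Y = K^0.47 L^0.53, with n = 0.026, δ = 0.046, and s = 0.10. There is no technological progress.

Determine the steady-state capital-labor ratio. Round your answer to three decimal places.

k* = 1.859

Steady state requires s·f(k) = (n + δ)·k, i.e. s·k^α = (n + δ)·k.
Rearranging, k^(1−α) = s / (n + δ).
k^0.53 = 0.10 / (0.026 + 0.046) = 0.10 / 0.072 = 1.3889
k* = 1.3889^(1/0.53) ≈ 1.8586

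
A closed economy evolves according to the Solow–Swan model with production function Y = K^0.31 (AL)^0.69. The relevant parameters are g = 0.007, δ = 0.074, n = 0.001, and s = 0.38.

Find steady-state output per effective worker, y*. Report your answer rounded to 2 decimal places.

At the steady state, Δk = 0, so s·k^α = (n + g + δ)·k.
Dividing both sides by k: k^(1−α) = s / (n + g + δ).
k^0.69 = 0.38 / (0.001 + 0.007 + 0.074) = 0.38 / 0.082 = 4.6341
k* = 4.6341^(1/0.69) ≈ 9.2293
y* = (k*)^α = 9.2293^0.31 ≈ 1.9916

y* ≈ 1.99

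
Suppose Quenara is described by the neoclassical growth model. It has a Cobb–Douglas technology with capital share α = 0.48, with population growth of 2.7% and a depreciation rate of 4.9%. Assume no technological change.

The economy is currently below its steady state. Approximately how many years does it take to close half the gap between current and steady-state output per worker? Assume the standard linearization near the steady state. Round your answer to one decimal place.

t_½ ≈ 17.5 years

Near the steady state the convergence rate is λ = (1 − α)(n + δ).
λ = (1 − 0.48) × 0.076 = 0.52 × 0.076 = 0.03952
Half-life = ln 2 / λ = 0.6931 / 0.03952 ≈ 17.54 years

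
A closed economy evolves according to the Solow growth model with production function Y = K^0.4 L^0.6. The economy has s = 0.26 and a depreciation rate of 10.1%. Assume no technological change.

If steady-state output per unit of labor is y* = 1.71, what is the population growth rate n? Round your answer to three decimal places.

At the steady state, Δk = 0, so s·k^α = (n + δ)·k.
Since y* = [s/(n + δ)]^(α/(1−α)), we have s/(n + δ) = (y*)^((1−α)/α) = 1.71^1.5 = 2.2361.
Therefore n + δ = s / 2.2361 = 0.26 / 2.2361 = 0.1163, so n = 0.1163 − 0.101 = 0.0153.

n ≈ 0.015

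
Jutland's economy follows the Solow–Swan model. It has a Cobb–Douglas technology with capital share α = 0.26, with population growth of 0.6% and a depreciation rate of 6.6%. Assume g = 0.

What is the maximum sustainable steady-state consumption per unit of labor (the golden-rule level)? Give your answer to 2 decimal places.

c_gold ≈ 1.16

At the golden rule, f'(k) = n + δ, so α·k^(α−1) = n + δ and k_gold = (α/(n + δ))^(1/(1−α)).
k_gold = (0.26/0.072)^(1/0.74) = 3.6111^1.3514 ≈ 5.6701
c_gold = f(k_gold) − (n + δ)·k_gold = 1.5701 − 0.072×5.6701 ≈ 1.1619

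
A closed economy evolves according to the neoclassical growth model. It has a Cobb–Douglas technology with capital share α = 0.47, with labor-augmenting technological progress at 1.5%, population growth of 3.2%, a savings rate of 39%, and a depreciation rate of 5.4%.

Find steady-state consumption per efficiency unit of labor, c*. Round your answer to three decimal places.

In steady state, investment equals break-even investment: s·k^α = (n + g + δ)·k.
Dividing both sides by k: k^(1−α) = s / (n + g + δ).
k^0.53 = 0.39 / (0.032 + 0.015 + 0.054) = 0.39 / 0.101 = 3.8614
k* = 3.8614^(1/0.53) ≈ 12.7957
y* = (k*)^α = 12.7957^0.47 ≈ 3.3138
c* = (1 − s)·y* = (1 − 0.39) × 3.3138 ≈ 2.0214

c* ≈ 2.021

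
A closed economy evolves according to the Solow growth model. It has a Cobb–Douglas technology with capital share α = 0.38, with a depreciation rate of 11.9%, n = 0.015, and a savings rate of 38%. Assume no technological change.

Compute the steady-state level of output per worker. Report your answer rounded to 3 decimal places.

y* = 1.894

In steady state, investment equals break-even investment: s·k^α = (n + δ)·k.
Rearranging, k^(1−α) = s / (n + δ).
k^0.62 = 0.38 / (0.015 + 0.119) = 0.38 / 0.134 = 2.8358
k* = 2.8358^(1/0.62) ≈ 5.3718
y* = (k*)^α = 5.3718^0.38 ≈ 1.8943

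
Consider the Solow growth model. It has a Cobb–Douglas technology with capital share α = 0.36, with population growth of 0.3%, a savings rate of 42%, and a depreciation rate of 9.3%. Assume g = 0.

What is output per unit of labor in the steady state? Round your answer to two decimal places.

In steady state, investment equals break-even investment: s·k^α = (n + δ)·k.
Rearranging, k^(1−α) = s / (n + δ).
k^0.64 = 0.42 / (0.003 + 0.093) = 0.42 / 0.096 = 4.3750
k* = 4.3750^(1/0.64) ≈ 10.0353
y* = (k*)^α = 10.0353^0.36 ≈ 2.2938

y* = 2.29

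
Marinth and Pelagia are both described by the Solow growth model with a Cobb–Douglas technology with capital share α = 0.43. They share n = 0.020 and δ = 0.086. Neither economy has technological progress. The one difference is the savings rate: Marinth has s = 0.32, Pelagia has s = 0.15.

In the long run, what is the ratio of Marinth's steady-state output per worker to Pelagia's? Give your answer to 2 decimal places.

ratio ≈ 1.77

Steady-state y* = [s/(n + δ)]^(α/(1−α)), so the ratio is [ (s_M/(n + δ)_M) / (s_P/(n + δ)_P) ]^0.7544.
s_M/(n + δ)_M = 0.32/0.106 = 3.0189; s_P/(n + δ)_P = 0.15/0.106 = 1.4151.
Ratio = (3.0189/1.4151)^0.7544 = 2.1333^0.7544 ≈ 1.7711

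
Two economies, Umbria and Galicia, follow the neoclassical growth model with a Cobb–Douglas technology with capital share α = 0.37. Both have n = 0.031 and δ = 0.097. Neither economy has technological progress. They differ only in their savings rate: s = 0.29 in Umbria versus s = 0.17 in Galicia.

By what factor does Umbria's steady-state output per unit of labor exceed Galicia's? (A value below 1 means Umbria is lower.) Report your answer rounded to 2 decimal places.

ratio ≈ 1.37

Steady-state y* = [s/(n + δ)]^(α/(1−α)), so the ratio is [ (s_U/(n + δ)_U) / (s_G/(n + δ)_G) ]^0.5873.
s_U/(n + δ)_U = 0.29/0.128 = 2.2656; s_G/(n + δ)_G = 0.17/0.128 = 1.3281.
Ratio = (2.2656/1.3281)^0.5873 = 1.7059^0.5873 ≈ 1.3684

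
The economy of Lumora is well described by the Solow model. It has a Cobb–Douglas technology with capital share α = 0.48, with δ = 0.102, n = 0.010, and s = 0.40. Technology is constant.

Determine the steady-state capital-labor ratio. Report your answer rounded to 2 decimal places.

At the steady state, Δk = 0, so s·k^α = (n + δ)·k.
Rearranging, k^(1−α) = s / (n + δ).
k^0.52 = 0.40 / (0.010 + 0.102) = 0.40 / 0.112 = 3.5714
k* = 3.5714^(1/0.52) ≈ 11.5651

k* ≈ 11.57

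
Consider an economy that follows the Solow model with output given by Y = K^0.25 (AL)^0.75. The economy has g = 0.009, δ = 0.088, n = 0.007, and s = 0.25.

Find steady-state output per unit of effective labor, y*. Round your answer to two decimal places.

Steady state requires s·f(k) = (n + g + δ)·k, i.e. s·k^α = (n + g + δ)·k.
Rearranging, k^(1−α) = s / (n + g + δ).
k^0.75 = 0.25 / (0.007 + 0.009 + 0.088) = 0.25 / 0.104 = 2.4038
k* = 2.4038^(1/0.75) ≈ 3.2201
y* = (k*)^α = 3.2201^0.25 ≈ 1.3396

y* = 1.34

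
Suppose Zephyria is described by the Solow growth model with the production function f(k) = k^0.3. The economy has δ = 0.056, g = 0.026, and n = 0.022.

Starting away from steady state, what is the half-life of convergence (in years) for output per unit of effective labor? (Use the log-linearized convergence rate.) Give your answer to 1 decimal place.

t_½ ≈ 9.5 years

Near the steady state the convergence rate is λ = (1 − α)(n + g + δ).
λ = (1 − 0.3) × 0.104 = 0.7 × 0.104 = 0.0728
Half-life = ln 2 / λ = 0.6931 / 0.0728 ≈ 9.52 years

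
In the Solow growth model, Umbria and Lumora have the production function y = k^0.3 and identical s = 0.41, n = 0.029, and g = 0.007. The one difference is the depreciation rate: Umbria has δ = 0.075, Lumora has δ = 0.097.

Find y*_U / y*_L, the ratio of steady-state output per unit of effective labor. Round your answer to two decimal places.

ratio ≈ 1.08

Steady-state y* = [s/(n + g + δ)]^(α/(1−α)), so the ratio is [ (s_U/(n + g + δ)_U) / (s_L/(n + g + δ)_L) ]^0.4286.
s_U/(n + g + δ)_U = 0.41/0.111 = 3.6937; s_L/(n + g + δ)_L = 0.41/0.133 = 3.0827.
Ratio = (3.6937/3.0827)^0.4286 = 1.1982^0.4286 ≈ 1.0806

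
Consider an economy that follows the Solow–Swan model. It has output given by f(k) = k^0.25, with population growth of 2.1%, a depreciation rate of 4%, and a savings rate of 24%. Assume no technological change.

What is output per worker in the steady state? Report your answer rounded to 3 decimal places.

y* = 1.579

At the steady state, Δk = 0, so s·k^α = (n + δ)·k.
Rearranging, k^(1−α) = s / (n + δ).
k^0.75 = 0.24 / (0.021 + 0.040) = 0.24 / 0.061 = 3.9344
k* = 3.9344^(1/0.75) ≈ 6.2111
y* = (k*)^α = 6.2111^0.25 ≈ 1.5787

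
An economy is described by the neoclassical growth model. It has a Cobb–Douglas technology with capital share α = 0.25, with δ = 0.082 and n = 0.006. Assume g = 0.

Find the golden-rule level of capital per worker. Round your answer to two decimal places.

k_gold ≈ 4.02

The golden rule sets f'(k) = n + δ, i.e. α·k^(α−1) = n + δ.
So k^(1−α) = α / (n + δ) = 0.25 / 0.088 = 2.8409.
k_gold = 2.8409^(1/0.75) ≈ 4.0235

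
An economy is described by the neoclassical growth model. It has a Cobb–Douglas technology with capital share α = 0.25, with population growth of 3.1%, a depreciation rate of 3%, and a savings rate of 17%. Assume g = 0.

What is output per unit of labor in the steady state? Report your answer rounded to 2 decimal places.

y* ≈ 1.41

At the steady state, Δk = 0, so s·k^α = (n + δ)·k.
Dividing both sides by k: k^(1−α) = s / (n + δ).
k^0.75 = 0.17 / (0.031 + 0.030) = 0.17 / 0.061 = 2.7869
k* = 2.7869^(1/0.75) ≈ 3.9219
y* = (k*)^α = 3.9219^0.25 ≈ 1.4073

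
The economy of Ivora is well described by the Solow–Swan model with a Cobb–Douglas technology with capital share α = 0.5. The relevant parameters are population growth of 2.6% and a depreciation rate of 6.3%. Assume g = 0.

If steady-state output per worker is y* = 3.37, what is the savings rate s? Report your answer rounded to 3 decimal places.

s ≈ 0.300

In steady state, investment equals break-even investment: s·k^α = (n + δ)·k.
Since y* = [s/(n + δ)]^(α/(1−α)), we have s/(n + δ) = (y*)^((1−α)/α) = 3.37^1 = 3.3700.
Therefore s = 3.3700 × (n + δ) = 3.3700 × 0.089 = 0.2999.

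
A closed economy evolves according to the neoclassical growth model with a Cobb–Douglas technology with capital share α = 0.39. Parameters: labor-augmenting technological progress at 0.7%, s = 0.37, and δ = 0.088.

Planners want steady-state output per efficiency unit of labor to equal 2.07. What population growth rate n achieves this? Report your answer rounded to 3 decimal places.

In steady state, investment equals break-even investment: s·k^α = (n + g + δ)·k.
Since y* = [s/(n + g + δ)]^(α/(1−α)), we have s/(n + g + δ) = (y*)^((1−α)/α) = 2.07^1.5641 = 3.1204.
Therefore n + g + δ = s / 3.1204 = 0.37 / 3.1204 = 0.1186, so n = 0.1186 − 0.095 = 0.0236.

n ≈ 0.024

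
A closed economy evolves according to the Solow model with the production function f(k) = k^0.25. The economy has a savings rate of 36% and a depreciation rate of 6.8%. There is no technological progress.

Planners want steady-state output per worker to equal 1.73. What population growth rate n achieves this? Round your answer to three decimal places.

At the steady state, Δk = 0, so s·k^α = (n + δ)·k.
Since y* = [s/(n + δ)]^(α/(1−α)), we have s/(n + δ) = (y*)^((1−α)/α) = 1.73^3 = 5.1777.
Therefore n + δ = s / 5.1777 = 0.36 / 5.1777 = 0.0695, so n = 0.0695 − 0.068 = 0.0015.

n ≈ 0.002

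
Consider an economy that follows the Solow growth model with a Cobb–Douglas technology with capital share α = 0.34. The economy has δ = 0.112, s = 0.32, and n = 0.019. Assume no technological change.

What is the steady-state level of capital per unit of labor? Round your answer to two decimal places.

k* ≈ 3.87

At the steady state, Δk = 0, so s·k^α = (n + δ)·k.
Dividing both sides by k: k^(1−α) = s / (n + δ).
k^0.66 = 0.32 / (0.019 + 0.112) = 0.32 / 0.131 = 2.4427
k* = 2.4427^(1/0.66) ≈ 3.8697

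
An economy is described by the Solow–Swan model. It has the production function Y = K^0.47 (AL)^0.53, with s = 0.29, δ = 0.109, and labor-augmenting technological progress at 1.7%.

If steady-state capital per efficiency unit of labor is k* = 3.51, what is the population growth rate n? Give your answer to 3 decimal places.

n ≈ 0.023

Steady state requires s·f(k) = (n + g + δ)·k, i.e. s·k^α = (n + g + δ)·k.
So s / (n + g + δ) = (k*)^(1−α) = 3.51^0.53 = 1.9454.
Therefore n + g + δ = s / 1.9454 = 0.29 / 1.9454 = 0.1491, so n = 0.1491 − 0.126 = 0.0231.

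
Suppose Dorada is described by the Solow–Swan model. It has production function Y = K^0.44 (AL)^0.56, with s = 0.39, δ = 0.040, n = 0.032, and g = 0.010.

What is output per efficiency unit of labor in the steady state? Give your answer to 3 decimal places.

At the steady state, Δk = 0, so s·k^α = (n + g + δ)·k.
Rearranging, k^(1−α) = s / (n + g + δ).
k^0.56 = 0.39 / (0.032 + 0.010 + 0.040) = 0.39 / 0.082 = 4.7561
k* = 4.7561^(1/0.56) ≈ 16.1948
y* = (k*)^α = 16.1948^0.44 ≈ 3.4051

y* ≈ 3.405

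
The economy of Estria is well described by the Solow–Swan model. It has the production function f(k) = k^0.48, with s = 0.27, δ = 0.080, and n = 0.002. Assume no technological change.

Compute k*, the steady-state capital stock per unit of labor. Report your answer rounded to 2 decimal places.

At the steady state, Δk = 0, so s·k^α = (n + δ)·k.
Dividing both sides by k: k^(1−α) = s / (n + δ).
k^0.52 = 0.27 / (0.002 + 0.080) = 0.27 / 0.082 = 3.2927
k* = 3.2927^(1/0.52) ≈ 9.8922

k* = 9.89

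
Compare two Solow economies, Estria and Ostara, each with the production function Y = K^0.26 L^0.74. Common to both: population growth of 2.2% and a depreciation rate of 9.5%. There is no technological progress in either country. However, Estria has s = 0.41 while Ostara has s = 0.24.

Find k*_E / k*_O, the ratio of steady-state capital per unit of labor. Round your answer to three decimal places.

ratio ≈ 2.062

Steady-state k* = [s/(n + δ)]^(1/(1−α)), so the ratio is [ (s_E/(n + δ)_E) / (s_O/(n + δ)_O) ]^1.3514.
s_E/(n + δ)_E = 0.41/0.117 = 3.5043; s_O/(n + δ)_O = 0.24/0.117 = 2.0513.
Ratio = (3.5043/2.0513)^1.3514 = 1.7083^1.3514 ≈ 2.0620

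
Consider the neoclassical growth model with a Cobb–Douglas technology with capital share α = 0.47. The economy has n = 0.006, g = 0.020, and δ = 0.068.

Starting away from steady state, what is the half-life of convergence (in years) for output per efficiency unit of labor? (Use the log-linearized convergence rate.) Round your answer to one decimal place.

Near the steady state the convergence rate is λ = (1 − α)(n + g + δ).
λ = (1 − 0.47) × 0.094 = 0.53 × 0.094 = 0.04982
Half-life = ln 2 / λ = 0.6931 / 0.04982 ≈ 13.91 years

about 13.9 years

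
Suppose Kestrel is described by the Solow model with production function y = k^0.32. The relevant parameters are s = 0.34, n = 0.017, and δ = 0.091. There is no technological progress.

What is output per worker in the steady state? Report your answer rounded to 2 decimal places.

At the steady state, Δk = 0, so s·k^α = (n + δ)·k.
Dividing both sides by k: k^(1−α) = s / (n + δ).
k^0.68 = 0.34 / (0.017 + 0.091) = 0.34 / 0.108 = 3.1481
k* = 3.1481^(1/0.68) ≈ 5.4004
y* = (k*)^α = 5.4004^0.32 ≈ 1.7154

y* ≈ 1.72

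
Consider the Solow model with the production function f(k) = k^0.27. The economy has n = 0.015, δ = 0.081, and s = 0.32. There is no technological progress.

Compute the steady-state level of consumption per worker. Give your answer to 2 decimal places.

Steady state requires s·f(k) = (n + δ)·k, i.e. s·k^α = (n + δ)·k.
Dividing both sides by k: k^(1−α) = s / (n + δ).
k^0.73 = 0.32 / (0.015 + 0.081) = 0.32 / 0.096 = 3.3333
k* = 3.3333^(1/0.73) ≈ 5.2031
y* = (k*)^α = 5.2031^0.27 ≈ 1.5610
c* = (1 − s)·y* = (1 − 0.32) × 1.5610 ≈ 1.0615

c* = 1.06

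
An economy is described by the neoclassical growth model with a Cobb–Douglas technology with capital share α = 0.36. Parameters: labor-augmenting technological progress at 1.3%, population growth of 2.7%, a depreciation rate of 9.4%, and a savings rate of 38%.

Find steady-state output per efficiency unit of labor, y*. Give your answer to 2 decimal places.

In steady state, investment equals break-even investment: s·k^α = (n + g + δ)·k.
Rearranging, k^(1−α) = s / (n + g + δ).
k^0.64 = 0.38 / (0.027 + 0.013 + 0.094) = 0.38 / 0.134 = 2.8358
k* = 2.8358^(1/0.64) ≈ 5.0969
y* = (k*)^α = 5.0969^0.36 ≈ 1.7973

y* ≈ 1.80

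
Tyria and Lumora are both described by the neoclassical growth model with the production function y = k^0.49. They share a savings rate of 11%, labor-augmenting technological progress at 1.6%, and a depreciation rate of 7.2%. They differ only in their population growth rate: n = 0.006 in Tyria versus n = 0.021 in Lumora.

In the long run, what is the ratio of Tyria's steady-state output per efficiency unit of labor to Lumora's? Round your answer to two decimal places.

y*_T / y*_L ≈ 1.15

Steady-state y* = [s/(n + g + δ)]^(α/(1−α)), so the ratio is [ (s_T/(n + g + δ)_T) / (s_L/(n + g + δ)_L) ]^0.9608.
s_T/(n + g + δ)_T = 0.11/0.094 = 1.1702; s_L/(n + g + δ)_L = 0.11/0.109 = 1.0092.
Ratio = (1.1702/1.0092)^0.9608 = 1.1595^0.9608 ≈ 1.1528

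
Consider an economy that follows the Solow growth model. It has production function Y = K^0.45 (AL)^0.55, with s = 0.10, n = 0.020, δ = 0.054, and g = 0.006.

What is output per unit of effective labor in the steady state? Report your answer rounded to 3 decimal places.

In steady state, investment equals break-even investment: s·k^α = (n + g + δ)·k.
Rearranging, k^(1−α) = s / (n + g + δ).
k^0.55 = 0.10 / (0.020 + 0.006 + 0.054) = 0.10 / 0.080 = 1.2500
k* = 1.2500^(1/0.55) ≈ 1.5004
y* = (k*)^α = 1.5004^0.45 ≈ 1.2003

y* = 1.200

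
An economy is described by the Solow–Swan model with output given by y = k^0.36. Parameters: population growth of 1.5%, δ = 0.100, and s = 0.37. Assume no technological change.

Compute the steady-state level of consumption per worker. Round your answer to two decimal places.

In steady state, investment equals break-even investment: s·k^α = (n + δ)·k.
Dividing both sides by k: k^(1−α) = s / (n + δ).
k^0.64 = 0.37 / (0.015 + 0.100) = 0.37 / 0.115 = 3.2174
k* = 3.2174^(1/0.64) ≈ 6.2084
y* = (k*)^α = 6.2084^0.36 ≈ 1.9296
c* = (1 − s)·y* = (1 − 0.37) × 1.9296 ≈ 1.2156

c* = 1.22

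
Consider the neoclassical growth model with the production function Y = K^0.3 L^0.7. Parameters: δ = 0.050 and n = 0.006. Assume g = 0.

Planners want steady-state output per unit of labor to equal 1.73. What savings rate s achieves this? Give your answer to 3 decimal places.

In steady state, investment equals break-even investment: s·k^α = (n + δ)·k.
Since y* = [s/(n + δ)]^(α/(1−α)), we have s/(n + δ) = (y*)^((1−α)/α) = 1.73^2.3333 = 3.5928.
Therefore s = 3.5928 × (n + δ) = 3.5928 × 0.056 = 0.2012.

s ≈ 0.201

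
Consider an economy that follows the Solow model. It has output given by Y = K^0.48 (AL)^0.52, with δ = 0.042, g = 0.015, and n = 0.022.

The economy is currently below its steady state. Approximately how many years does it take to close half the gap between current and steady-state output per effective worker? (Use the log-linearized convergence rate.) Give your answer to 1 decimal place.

t_½ ≈ 16.9 years

Near the steady state the convergence rate is λ = (1 − α)(n + g + δ).
λ = (1 − 0.48) × 0.079 = 0.52 × 0.079 = 0.04108
Half-life = ln 2 / λ = 0.6931 / 0.04108 ≈ 16.87 years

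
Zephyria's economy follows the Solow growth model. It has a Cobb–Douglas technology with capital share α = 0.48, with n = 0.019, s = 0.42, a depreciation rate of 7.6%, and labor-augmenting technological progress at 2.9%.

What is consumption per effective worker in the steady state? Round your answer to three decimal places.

At the steady state, Δk = 0, so s·k^α = (n + g + δ)·k.
Dividing both sides by k: k^(1−α) = s / (n + g + δ).
k^0.52 = 0.42 / (0.019 + 0.029 + 0.076) = 0.42 / 0.124 = 3.3871
k* = 3.3871^(1/0.52) ≈ 10.4448
y* = (k*)^α = 10.4448^0.48 ≈ 3.0837
c* = (1 − s)·y* = (1 − 0.42) × 3.0837 ≈ 1.7885

c* ≈ 1.789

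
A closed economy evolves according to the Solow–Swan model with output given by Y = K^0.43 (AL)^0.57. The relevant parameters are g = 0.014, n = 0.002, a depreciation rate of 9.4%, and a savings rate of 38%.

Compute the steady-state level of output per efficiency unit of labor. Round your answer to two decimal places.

y* ≈ 2.55

At the steady state, Δk = 0, so s·k^α = (n + g + δ)·k.
Dividing both sides by k: k^(1−α) = s / (n + g + δ).
k^0.57 = 0.38 / (0.002 + 0.014 + 0.094) = 0.38 / 0.110 = 3.4545
k* = 3.4545^(1/0.57) ≈ 8.8011
y* = (k*)^α = 8.8011^0.43 ≈ 2.5477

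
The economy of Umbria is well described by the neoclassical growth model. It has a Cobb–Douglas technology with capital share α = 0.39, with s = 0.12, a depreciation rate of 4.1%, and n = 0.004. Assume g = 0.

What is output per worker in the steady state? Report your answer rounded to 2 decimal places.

y* = 1.87

Steady state requires s·f(k) = (n + δ)·k, i.e. s·k^α = (n + δ)·k.
Rearranging, k^(1−α) = s / (n + δ).
k^0.61 = 0.12 / (0.004 + 0.041) = 0.12 / 0.045 = 2.6667
k* = 2.6667^(1/0.61) ≈ 4.9925
y* = (k*)^α = 4.9925^0.39 ≈ 1.8722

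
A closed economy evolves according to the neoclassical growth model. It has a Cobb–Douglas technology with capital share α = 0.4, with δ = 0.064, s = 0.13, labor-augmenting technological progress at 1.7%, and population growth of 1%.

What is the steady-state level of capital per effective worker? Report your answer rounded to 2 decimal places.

k* = 1.81

At the steady state, Δk = 0, so s·k^α = (n + g + δ)·k.
Dividing both sides by k: k^(1−α) = s / (n + g + δ).
k^0.6 = 0.13 / (0.010 + 0.017 + 0.064) = 0.13 / 0.091 = 1.4286
k* = 1.4286^(1/0.6) ≈ 1.8121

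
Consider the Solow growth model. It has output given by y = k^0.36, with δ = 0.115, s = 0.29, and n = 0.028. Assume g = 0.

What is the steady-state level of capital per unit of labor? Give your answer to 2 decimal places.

k* = 3.02

In steady state, investment equals break-even investment: s·k^α = (n + δ)·k.
Rearranging, k^(1−α) = s / (n + δ).
k^0.64 = 0.29 / (0.028 + 0.115) = 0.29 / 0.143 = 2.0280
k* = 2.0280^(1/0.64) ≈ 3.0185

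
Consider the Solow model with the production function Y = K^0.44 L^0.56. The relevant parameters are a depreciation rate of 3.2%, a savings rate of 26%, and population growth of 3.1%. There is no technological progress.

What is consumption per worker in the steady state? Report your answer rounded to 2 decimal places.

At the steady state, Δk = 0, so s·k^α = (n + δ)·k.
Dividing both sides by k: k^(1−α) = s / (n + δ).
k^0.56 = 0.26 / (0.031 + 0.032) = 0.26 / 0.063 = 4.1270
k* = 4.1270^(1/0.56) ≈ 12.5703
y* = (k*)^α = 12.5703^0.44 ≈ 3.0459
c* = (1 − s)·y* = (1 − 0.26) × 3.0459 ≈ 2.2540

c* ≈ 2.25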